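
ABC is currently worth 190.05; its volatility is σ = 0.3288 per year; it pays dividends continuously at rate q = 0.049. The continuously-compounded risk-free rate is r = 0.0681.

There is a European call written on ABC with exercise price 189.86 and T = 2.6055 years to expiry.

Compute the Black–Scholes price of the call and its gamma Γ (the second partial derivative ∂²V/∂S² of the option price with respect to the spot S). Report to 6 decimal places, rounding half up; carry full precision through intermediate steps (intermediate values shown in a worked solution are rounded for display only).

price = 38.431315
Γ = 0.003261

σ√T = 0.3288·√2.6055 = 0.530735
d₁ = (ln(S/K) + (r−q+σ²/2)T) / (σ√T) = (ln(190.05/189.86) + (0.0681−0.049+0.3288²/2)·2.6055) / 0.530735 = (0.001000 + 0.190605) / 0.530735 = 0.361018
d₂ = d₁ − σ√T = 0.361018 − 0.530735 = -0.169716
e^{−rT} = 0.837416
e^{−qT} = 0.880144
N(d₁) = 0.640957,  N(d₂) = 0.432617
Call price V = S·e^{−qT}·N(d₁) − K·e^{−rT}·N(d₂) = 107.213798 − 68.782483 = 38.431315
φ(d₁) = (1/√(2π))·e^{−d₁²/2} = 0.373773
Γ = e^{−qT}·φ(d₁) / (S·σ·√T) = 0.003261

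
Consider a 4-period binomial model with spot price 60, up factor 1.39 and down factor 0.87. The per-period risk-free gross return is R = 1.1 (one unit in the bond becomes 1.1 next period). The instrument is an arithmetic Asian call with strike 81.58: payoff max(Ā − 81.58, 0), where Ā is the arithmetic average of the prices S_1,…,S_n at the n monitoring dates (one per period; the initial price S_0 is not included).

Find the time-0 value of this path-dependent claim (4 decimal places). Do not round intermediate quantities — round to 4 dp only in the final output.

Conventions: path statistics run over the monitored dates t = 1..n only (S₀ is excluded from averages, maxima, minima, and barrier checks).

Risk-neutral up-probability p* = (R−d)/(u−d) = (1.1−0.87)/(1.39−0.87) = 0.4423; the claim prices as the p*-weighted sum of path payoffs discounted by R^4.
Enumerate all 2^4 = 16 price paths (U = up ×1.39, D = down ×0.87); each path with k up-moves has probability p*^k·(1−p*)^(4−k).
DDDD: Ā=42.8745, payoff=0.0000, prob=0.096734
UDDD: Ā=68.5007, payoff=0.0000, prob=0.076720
DUDD: Ā=60.7007, payoff=0.0000, prob=0.076720
UUDD: Ā=96.9815, payoff=15.4015, prob=0.060847
DDUD: Ā=53.9147, payoff=0.0000, prob=0.076720
UDUD: Ā=86.1395, payoff=4.5595, prob=0.060847
DUUD: Ā=78.3395, payoff=0.0000, prob=0.060847
UUUD: Ā=125.1631, payoff=43.5831, prob=0.048258
DDDU: Ā=48.0108, payoff=0.0000, prob=0.076720
UDDU: Ā=76.7070, payoff=0.0000, prob=0.060847
DUDU: Ā=68.9070, payoff=0.0000, prob=0.060847
UUDU: Ā=110.0927, payoff=28.5127, prob=0.048258
DDUU: Ā=62.1210, payoff=0.0000, prob=0.060847
UDUU: Ā=99.2507, payoff=17.6707, prob=0.048258
DUUU: Ā=91.4507, payoff=9.8707, prob=0.048258
UUUU: Ā=146.1109, payoff=64.5309, prob=0.038273
Price = Σ prob·payoff / R^4 = 8.492673 / 1.464100 = 5.8006

price = 5.8006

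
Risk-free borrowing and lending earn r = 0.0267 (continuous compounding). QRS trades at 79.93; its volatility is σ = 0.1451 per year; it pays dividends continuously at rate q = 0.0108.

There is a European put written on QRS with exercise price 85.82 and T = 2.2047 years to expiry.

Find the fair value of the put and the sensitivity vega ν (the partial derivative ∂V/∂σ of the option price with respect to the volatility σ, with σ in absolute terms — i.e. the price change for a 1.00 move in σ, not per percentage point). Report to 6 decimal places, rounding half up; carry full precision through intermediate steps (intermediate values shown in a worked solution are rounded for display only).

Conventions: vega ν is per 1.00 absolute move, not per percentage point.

price = 8.345529
ν = 46.151182

σ√T = 0.1451·√2.2047 = 0.215448
d₁ = (ln(S/K) + (r−q+σ²/2)T) / (σ√T) = (ln(79.93/85.82) + (0.0267−0.0108+0.1451²/2)·2.2047) / 0.215448 = (-0.071101 + 0.058264) / 0.215448 = -0.059584
d₂ = d₁ − σ√T = -0.059584 − 0.215448 = -0.275032
e^{−rT} = 0.942834
e^{−qT} = 0.976470
N(−d₁) = 0.523756,  N(−d₂) = 0.608354
Put price V = K·e^{−rT}·N(−d₂) − S·e^{−qT}·N(−d₁) = 49.224346 − 40.878817 = 8.345529
φ(d₁) = (1/√(2π))·e^{−d₁²/2} = 0.398235
ν = S·e^{−qT}·φ(d₁)·√T = 46.151182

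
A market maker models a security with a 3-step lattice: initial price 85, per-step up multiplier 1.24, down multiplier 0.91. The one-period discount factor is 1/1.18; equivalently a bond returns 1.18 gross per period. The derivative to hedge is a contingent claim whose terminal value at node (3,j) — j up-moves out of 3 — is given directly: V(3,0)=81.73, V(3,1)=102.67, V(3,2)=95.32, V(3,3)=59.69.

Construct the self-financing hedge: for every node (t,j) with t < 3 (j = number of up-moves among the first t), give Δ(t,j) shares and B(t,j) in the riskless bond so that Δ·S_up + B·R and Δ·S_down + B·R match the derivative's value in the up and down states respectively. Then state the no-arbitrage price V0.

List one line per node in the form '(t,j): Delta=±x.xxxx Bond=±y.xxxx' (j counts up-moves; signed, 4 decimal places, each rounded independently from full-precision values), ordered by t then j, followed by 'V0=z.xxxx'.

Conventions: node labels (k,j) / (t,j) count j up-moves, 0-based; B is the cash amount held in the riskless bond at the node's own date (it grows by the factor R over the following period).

No-arbitrage ⇒ martingale measure with p* = (R−d)/(u−d) = 0.8182.
At maturity the claim pays: V(3,0)=81.7300, V(3,1)=102.6700, V(3,2)=95.3200, V(3,3)=59.6900
(2,0): S=70.3885. Δ = (V_up−V_dn)/(S_up−S_dn) = (102.6700−81.7300)/(87.2817−64.0535) = 0.9015. V = [p*·102.6700 + (1−p*)·81.7300]/1.18 = 83.7820. B = V − Δ·S = 20.3274.
(2,1): S=95.9140. Δ = (V_up−V_dn)/(S_up−S_dn) = (95.3200−102.6700)/(118.9334−87.2817) = -0.2322. V = [p*·95.3200 + (1−p*)·102.6700]/1.18 = 81.9122. B = V − Δ·S = 104.1849.
(2,2): S=130.6960. Δ = (V_up−V_dn)/(S_up−S_dn) = (59.6900−95.3200)/(162.0630−118.9334) = -0.8261. V = [p*·59.6900 + (1−p*)·95.3200]/1.18 = 56.0747. B = V − Δ·S = 164.0444.
(1,0): S=77.3500. Δ = (V_up−V_dn)/(S_up−S_dn) = (81.9122−83.7820)/(95.9140−70.3885) = -0.0733. V = [p*·81.9122 + (1−p*)·83.7820]/1.18 = 69.7052. B = V − Δ·S = 75.3713.
(1,1): S=105.4000. Δ = (V_up−V_dn)/(S_up−S_dn) = (56.0747−81.9122)/(130.6960−95.9140) = -0.7428. V = [p*·56.0747 + (1−p*)·81.9122]/1.18 = 51.5021. B = V − Δ·S = 129.7974.
(0,0): S=85.0000. Δ = (V_up−V_dn)/(S_up−S_dn) = (51.5021−69.7052)/(105.4000−77.3500) = -0.6490. V = [p*·51.5021 + (1−p*)·69.7052]/1.18 = 46.4506. B = V − Δ·S = 101.6116.
As a check, the time-0 holding Δ(0,0)·S0 + B(0,0) comes to 46.4506 — exactly V0.

(0,0): Delta=-0.6490 Bond=101.6116
(1,0): Delta=-0.0733 Bond=75.3713
(1,1): Delta=-0.7428 Bond=129.7974
(2,0): Delta=0.9015 Bond=20.3274
(2,1): Delta=-0.2322 Bond=104.1849
(2,2): Delta=-0.8261 Bond=164.0444
V0=46.4506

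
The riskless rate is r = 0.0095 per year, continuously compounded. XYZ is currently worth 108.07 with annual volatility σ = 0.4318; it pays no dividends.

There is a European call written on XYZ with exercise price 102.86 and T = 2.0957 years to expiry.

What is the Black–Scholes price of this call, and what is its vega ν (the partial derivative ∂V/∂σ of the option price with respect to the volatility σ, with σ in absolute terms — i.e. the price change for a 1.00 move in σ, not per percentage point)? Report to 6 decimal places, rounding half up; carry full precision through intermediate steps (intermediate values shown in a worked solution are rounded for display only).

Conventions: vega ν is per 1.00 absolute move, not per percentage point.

σ√T = 0.4318·√2.0957 = 0.625097
d₁ = (ln(S/K) + (r+σ²/2)T) / (σ√T) = (ln(108.07/102.86) + (0.0095+0.4318²/2)·2.0957) / 0.625097 = (0.049410 + 0.215282) / 0.625097 = 0.423442
d₂ = d₁ − σ√T = 0.423442 − 0.625097 = -0.201654
e^{−rT} = 0.980288
N(d₁) = 0.664014,  N(d₂) = 0.420093
Call price V = S·N(d₁) − K·e^{−rT}·N(d₂) = 71.759963 − 42.359032 = 29.400931
φ(d₁) = (1/√(2π))·e^{−d₁²/2} = 0.364733
ν = S·φ(d₁)·√T = 57.061677

price = 29.400931
ν = 57.061677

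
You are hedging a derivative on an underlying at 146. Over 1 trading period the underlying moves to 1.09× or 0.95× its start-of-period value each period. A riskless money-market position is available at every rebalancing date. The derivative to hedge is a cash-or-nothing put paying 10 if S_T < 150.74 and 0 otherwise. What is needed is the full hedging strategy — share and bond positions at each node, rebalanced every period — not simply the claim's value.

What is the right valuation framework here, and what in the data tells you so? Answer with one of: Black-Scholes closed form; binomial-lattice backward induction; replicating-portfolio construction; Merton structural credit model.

framework: replicating-portfolio construction

Key observation: the task asks for the hedge itself — share and bond holdings at every node of the 1-period tree on spot 146 with factors 1.09/0.95 — which is exactly what the replicating-portfolio construction produces.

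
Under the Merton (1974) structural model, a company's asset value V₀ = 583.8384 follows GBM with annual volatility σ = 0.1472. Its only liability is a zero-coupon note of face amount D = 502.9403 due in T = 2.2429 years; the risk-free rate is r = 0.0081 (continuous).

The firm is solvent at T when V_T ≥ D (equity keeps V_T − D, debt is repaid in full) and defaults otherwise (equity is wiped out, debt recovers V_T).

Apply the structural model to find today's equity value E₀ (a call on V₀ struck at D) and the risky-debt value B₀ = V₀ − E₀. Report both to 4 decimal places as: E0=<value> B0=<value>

E0=105.1866 B0=478.6518

With assets at 583.8384 and a single debt payment of 502.9403 at 2.2429 years:
d₁ = [ln(V₀/D) + (r + σ²/2)T] / (σ√T)
   = [ln(583.8384/502.9403) + (0.0081 + 0.5·0.1472²)·2.2429] / (0.1472·√2.2429)
   = [0.149153 + 0.042467] / 0.220451 = 0.869215
d₂ = d₁ − σ√T = 0.869215 − 0.220451 = 0.648764
N(d₁) = 0.807635,  N(d₂) = 0.741754,  e^(−rT) = 0.981997
E₀ = V₀·N(d₁) − D·e^(−rT)·N(d₂)
   = 583.8384·0.807635 − 502.9403·0.981997·0.741754 = 105.186605
B₀ = V₀ − E₀ = 583.8384 − 105.186605 = 478.651795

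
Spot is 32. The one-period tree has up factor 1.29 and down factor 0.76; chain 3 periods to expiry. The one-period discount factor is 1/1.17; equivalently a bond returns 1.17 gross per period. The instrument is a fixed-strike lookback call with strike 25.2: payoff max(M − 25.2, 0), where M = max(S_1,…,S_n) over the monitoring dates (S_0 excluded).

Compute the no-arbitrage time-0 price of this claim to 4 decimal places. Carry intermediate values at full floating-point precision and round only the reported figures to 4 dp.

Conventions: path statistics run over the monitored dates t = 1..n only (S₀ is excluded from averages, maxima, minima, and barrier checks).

Risk-neutral up-probability p* = (R−d)/(u−d) = (1.17−0.76)/(1.29−0.76) = 0.7736; the claim prices as the p*-weighted sum of path payoffs discounted by R^3.
Enumerate all 2^3 = 8 price paths (U = up ×1.29, D = down ×0.76); each path with k up-moves has probability p*^k·(1−p*)^(3−k).
DDD: M=24.3200, payoff=0.0000, prob=0.011607
UDD: M=41.2800, payoff=16.0800, prob=0.039657
DUD: M=31.3728, payoff=6.1728, prob=0.039657
UUD: M=53.2512, payoff=28.0512, prob=0.135494
DDU: M=24.3200, payoff=0.0000, prob=0.039657
UDU: M=41.2800, payoff=16.0800, prob=0.135494
DUU: M=40.4709, payoff=15.2709, prob=0.135494
UUU: M=68.6940, payoff=43.4940, prob=0.462939
Price = Σ prob·payoff / R^3 = 29.066231 / 1.601613 = 18.1481

price = 18.1481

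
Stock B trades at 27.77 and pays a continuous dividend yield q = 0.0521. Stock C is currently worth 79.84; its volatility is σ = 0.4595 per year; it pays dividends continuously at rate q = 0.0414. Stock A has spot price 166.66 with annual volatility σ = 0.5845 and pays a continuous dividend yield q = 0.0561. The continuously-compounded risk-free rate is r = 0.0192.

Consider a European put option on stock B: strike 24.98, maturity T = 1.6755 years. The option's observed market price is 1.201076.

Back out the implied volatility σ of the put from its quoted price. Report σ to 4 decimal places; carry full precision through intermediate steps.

At σ = 0.1375 the Black–Scholes value reproduces the quote:
σ√T = 0.1375·√1.6755 = 0.177982
d₁ = (ln(S/K) + (r−q+σ²/2)T) / (σ√T) = (ln(27.77/24.98) + (0.0192−0.0521+0.1375²/2)·1.6755) / 0.177982 = (0.105881 − 0.039285) / 0.177982 = 0.374171
d₂ = d₁ − σ√T = 0.374171 − 0.177982 = 0.196190
e^{−rT} = 0.968342
e^{−qT} = 0.916408
N(−d₁) = 0.354138,  N(−d₂) = 0.422231
V = K·e^{−rT}·N(−d₂) − S·e^{−qT}·N(−d₁) = 10.213423 − 9.012347 = 1.201076 (matching the quote); vega is positive throughout, so no other σ reproduces this price

sigma = 0.1375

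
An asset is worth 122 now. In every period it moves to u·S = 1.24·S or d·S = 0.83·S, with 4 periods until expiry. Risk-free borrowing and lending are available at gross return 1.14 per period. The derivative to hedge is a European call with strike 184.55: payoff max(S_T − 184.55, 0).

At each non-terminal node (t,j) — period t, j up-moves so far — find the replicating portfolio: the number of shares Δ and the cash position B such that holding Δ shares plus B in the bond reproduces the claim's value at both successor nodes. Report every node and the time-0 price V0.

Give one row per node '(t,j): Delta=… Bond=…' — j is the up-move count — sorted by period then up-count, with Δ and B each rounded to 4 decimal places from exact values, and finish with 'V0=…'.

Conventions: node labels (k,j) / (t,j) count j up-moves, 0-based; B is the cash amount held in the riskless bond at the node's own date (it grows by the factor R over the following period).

(0,0): Delta=0.6043 Bond=-51.5002
(1,0): Delta=0.0902 Bond=-6.6513
(1,1): Delta=0.7153 Bond=-75.5035
(2,0): Delta=0.0000 Bond=0.0000
(2,1): Delta=0.1097 Bond=-10.0285
(2,2): Delta=0.8461 Bond=-110.6048
(3,0): Delta=0.0000 Bond=0.0000
(3,1): Delta=0.0000 Bond=0.0000
(3,2): Delta=0.1334 Bond=-15.1203
(3,3): Delta=1.0000 Bond=-161.8860
V0=22.2281

Under the risk-neutral measure, an up-move has probability p* = (R−d)/(u−d) = 0.7561 and values discount at R = 1.14.
Payoffs at expiry: V(4,0)=0.0000, V(4,1)=0.0000, V(4,2)=0.0000, V(4,3)=8.5147, V(4,4)=103.8841
Node (3,0) S=69.7580: V=(p*·0.0000+(1−p*)·0.0000)/1.14=0.0000; Δ=(0.0000−0.0000)/(86.4999−57.8992)=0.0000; B=V−Δ·S=0.0000
Node (3,1) S=104.2168: V=(p*·0.0000+(1−p*)·0.0000)/1.14=0.0000; Δ=(0.0000−0.0000)/(129.2288−86.4999)=0.0000; B=V−Δ·S=0.0000
Node (3,2) S=155.6974: V=(p*·8.5147+(1−p*)·0.0000)/1.14=5.6473; Δ=(8.5147−0.0000)/(193.0647−129.2288)=0.1334; B=V−Δ·S=-15.1203
Node (3,3) S=232.6081: V=(p*·103.8841+(1−p*)·8.5147)/1.14=70.7222; Δ=(103.8841−8.5147)/(288.4341−193.0647)=1.0000; B=V−Δ·S=-161.8860
Node (2,0) S=84.0458: V=(p*·0.0000+(1−p*)·0.0000)/1.14=0.0000; Δ=(0.0000−0.0000)/(104.2168−69.7580)=0.0000; B=V−Δ·S=0.0000
Node (2,1) S=125.5624: V=(p*·5.6473+(1−p*)·0.0000)/1.14=3.7456; Δ=(5.6473−0.0000)/(155.6974−104.2168)=0.1097; B=V−Δ·S=-10.0285
Node (2,2) S=187.5872: V=(p*·70.7222+(1−p*)·5.6473)/1.14=48.1143; Δ=(70.7222−5.6473)/(232.6081−155.6974)=0.8461; B=V−Δ·S=-110.6048
Node (1,0) S=101.2600: V=(p*·3.7456+(1−p*)·0.0000)/1.14=2.4842; Δ=(3.7456−0.0000)/(125.5624−84.0458)=0.0902; B=V−Δ·S=-6.6513
Node (1,1) S=151.2800: V=(p*·48.1143+(1−p*)·3.7456)/1.14=32.7128; Δ=(48.1143−3.7456)/(187.5872−125.5624)=0.7153; B=V−Δ·S=-75.5035
Node (0,0) S=122.0000: V=(p*·32.7128+(1−p*)·2.4842)/1.14=22.2281; Δ=(32.7128−2.4842)/(151.2800−101.2600)=0.6043; B=V−Δ·S=-51.5002
As a check, the time-0 holding Δ(0,0)·S0 + B(0,0) comes to 22.2281 — exactly V0.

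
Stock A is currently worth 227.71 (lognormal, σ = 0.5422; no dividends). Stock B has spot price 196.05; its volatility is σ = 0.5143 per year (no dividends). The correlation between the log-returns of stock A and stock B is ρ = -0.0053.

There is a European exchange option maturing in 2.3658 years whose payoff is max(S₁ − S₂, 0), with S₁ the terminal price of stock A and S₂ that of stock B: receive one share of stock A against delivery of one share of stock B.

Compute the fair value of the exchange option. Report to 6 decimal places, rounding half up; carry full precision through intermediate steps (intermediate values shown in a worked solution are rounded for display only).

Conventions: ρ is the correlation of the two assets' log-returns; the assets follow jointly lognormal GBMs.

σ_eff = √(σ₁² + σ₂² − 2ρσ₁σ₂) = √(0.5422² + 0.5143² − 2·-0.0053·0.5422·0.5143) = 0.749294
d₁ = (ln(S₁/S₂) + (q₂ − q₁ + σ_eff²/2)T) / (σ_eff√T) = (ln(227.71/196.05) + (0.0 − 0.0 + 0.280721)·2.3658) / 1.152501 = 0.706144
d₂ = d₁ − σ_eff√T = 0.706144 − 1.152501 = -0.446356
N(d₁) = 0.759951,  N(d₂) = 0.327670
V = S₁·e^{−q₁T}·N(d₁) − S₂·e^{−q₂T}·N(d₂) = 173.048410 − 64.239710 = 108.808700
Key observation: pricing in stock B-units makes this a unit-strike call on the ratio S₁/S₂ — the risk-free rate cancels and cannot affect the value.

exchange price = 108.808700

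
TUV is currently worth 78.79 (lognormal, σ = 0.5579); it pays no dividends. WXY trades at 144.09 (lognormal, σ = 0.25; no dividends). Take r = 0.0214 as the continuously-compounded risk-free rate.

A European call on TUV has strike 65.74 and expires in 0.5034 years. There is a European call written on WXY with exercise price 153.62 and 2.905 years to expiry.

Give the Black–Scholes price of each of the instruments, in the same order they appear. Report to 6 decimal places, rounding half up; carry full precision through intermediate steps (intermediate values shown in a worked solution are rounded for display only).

[TUV call K=65.74]
σ√T = 0.5579·√0.5034 = 0.395834
d₁ = (ln(S/K) + (r+σ²/2)T) / (σ√T) = (ln(78.79/65.74) + (0.0214+0.5579²/2)·0.5034) / 0.395834 = (0.181079 + 0.089115) / 0.395834 = 0.682593
d₂ = d₁ − σ√T = 0.682593 − 0.395834 = 0.286759
e^{−rT} = 0.989285
N(d₁) = 0.752568,  N(d₂) = 0.612852
price = S·N(d₁) − K·e^{−rT}·N(d₂) = 59.294835 − 39.857177 = 19.437658
[WXY call K=153.62]
σ√T = 0.25·√2.905 = 0.426102
d₁ = (ln(S/K) + (r+σ²/2)T) / (σ√T) = (ln(144.09/153.62) + (0.0214+0.25²/2)·2.905) / 0.426102 = (-0.064044 + 0.152948) / 0.426102 = 0.208646
d₂ = d₁ − σ√T = 0.208646 − 0.426102 = -0.217456
e^{−rT} = 0.939726
N(d₁) = 0.582638,  N(d₂) = 0.413927
price = S·N(d₁) − K·e^{−rT}·N(d₂) = 83.952261 − 59.754740 = 24.197521

price(TUV call K=65.74) = 19.437658
price(WXY call K=153.62) = 24.197521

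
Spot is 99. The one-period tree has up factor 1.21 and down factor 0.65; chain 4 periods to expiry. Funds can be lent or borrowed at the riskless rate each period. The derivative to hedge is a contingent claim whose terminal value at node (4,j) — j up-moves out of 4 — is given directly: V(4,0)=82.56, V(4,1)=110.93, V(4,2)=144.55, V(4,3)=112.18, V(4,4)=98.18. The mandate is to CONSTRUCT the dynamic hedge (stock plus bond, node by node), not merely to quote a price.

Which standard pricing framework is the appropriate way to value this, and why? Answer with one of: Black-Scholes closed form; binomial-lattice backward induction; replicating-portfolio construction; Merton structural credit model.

Key observation: a price alone would not answer the question — the per-node share/bond construction on the spot-99, 1.21/0.65 tree is required, and only the replicating-portfolio method yields it.

framework: replicating-portfolio construction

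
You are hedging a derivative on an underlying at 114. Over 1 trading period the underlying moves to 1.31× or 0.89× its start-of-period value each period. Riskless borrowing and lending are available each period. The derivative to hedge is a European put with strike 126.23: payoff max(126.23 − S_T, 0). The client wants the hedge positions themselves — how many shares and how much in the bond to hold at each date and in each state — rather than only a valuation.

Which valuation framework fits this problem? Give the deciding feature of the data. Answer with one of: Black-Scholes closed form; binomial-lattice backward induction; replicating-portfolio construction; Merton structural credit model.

Key observation: the task asks for the hedge itself — share and bond holdings at every node of the 1-period tree on spot 114 with factors 1.31/0.89 — which is exactly what the replicating-portfolio construction produces.

framework: replicating-portfolio construction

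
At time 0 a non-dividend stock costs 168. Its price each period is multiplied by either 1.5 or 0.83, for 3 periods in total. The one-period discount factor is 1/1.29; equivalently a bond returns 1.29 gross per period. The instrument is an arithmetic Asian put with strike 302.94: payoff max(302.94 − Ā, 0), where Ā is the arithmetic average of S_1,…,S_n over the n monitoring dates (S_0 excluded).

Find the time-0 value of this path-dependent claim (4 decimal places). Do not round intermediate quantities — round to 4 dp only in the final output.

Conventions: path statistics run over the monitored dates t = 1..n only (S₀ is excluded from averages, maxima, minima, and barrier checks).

price = 23.3399

With p* = (R−d)/(u−d) = 0.6866, sum probability × payoff across the paths and divide by R^3.
Enumerate all 2^3 = 8 price paths (U = up ×1.5, D = down ×0.83); each path with k up-moves has probability p*^k·(1−p*)^(3−k).
DDD: Ā=117.0785, payoff=185.8615, prob=0.030792
UDD: Ā=211.5876, payoff=91.3524, prob=0.067448
DUD: Ā=174.0676, payoff=128.8724, prob=0.067448
UUD: Ā=314.5800, payoff=0.0000, prob=0.147744
DDU: Ā=142.9260, payoff=160.0140, prob=0.067448
UDU: Ā=258.3000, payoff=44.6400, prob=0.147744
DUU: Ā=220.7800, payoff=82.1600, prob=0.147744
UUU: Ā=399.0000, payoff=0.0000, prob=0.323630
Price = Σ prob·payoff / R^3 = 50.103479 / 2.146689 = 23.3399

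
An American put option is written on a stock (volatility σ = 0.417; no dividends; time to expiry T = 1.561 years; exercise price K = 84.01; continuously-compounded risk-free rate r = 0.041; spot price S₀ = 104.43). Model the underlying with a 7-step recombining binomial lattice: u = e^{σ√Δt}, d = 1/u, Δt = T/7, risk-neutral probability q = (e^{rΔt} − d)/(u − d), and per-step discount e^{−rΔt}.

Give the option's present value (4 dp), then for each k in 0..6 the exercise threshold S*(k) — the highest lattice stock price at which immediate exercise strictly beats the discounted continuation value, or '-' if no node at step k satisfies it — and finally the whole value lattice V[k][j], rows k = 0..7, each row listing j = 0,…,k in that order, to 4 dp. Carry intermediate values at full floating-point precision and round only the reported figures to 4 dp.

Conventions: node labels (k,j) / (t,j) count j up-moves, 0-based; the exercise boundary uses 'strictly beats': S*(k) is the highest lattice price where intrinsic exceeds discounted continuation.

params: Δt=0.22300 u=1.21765 d=0.82126 q=0.47410 e^(-rΔt)=0.99090
t_7 payoffs: 57.6965 44.9960 26.1655 0.0000 0.0000 0.0000 0.0000 0.0000
t_6: node(6,0) S=32.0405 payoff=51.9695 vs cont=51.2049 → 51.9695 [stop]  node(6,1) S=47.5052 payoff=36.5048 vs cont=35.7402 → 36.5048 [stop]  node(6,2) S=70.4341 payoff=13.5759 vs cont=13.6352 → 13.6352 [wait]  node(6,3) S=104.4300 payoff=0.0000 vs cont=0.0000 → 0.0000 [wait]  node(6,4) S=154.8343 payoff=0.0000 vs cont=0.0000 → 0.0000 [wait]  node(6,5) S=229.5669 payoff=0.0000 vs cont=0.0000 → 0.0000 [wait]  node(6,6) S=340.3700 payoff=0.0000 vs cont=0.0000 → 0.0000 [wait]  ⇒ S*(6)=47.5052
t_5: node(5,0) S=39.0140 payoff=44.9960 vs cont=44.2314 → 44.9960 [stop]  node(5,1) S=57.8445 payoff=26.1655 vs cont=25.4287 → 26.1655 [stop]  node(5,2) S=85.7639 payoff=0.0000 vs cont=7.1055 → 7.1055 [wait]  node(5,3) S=127.1588 payoff=0.0000 vs cont=0.0000 → 0.0000 [wait]  node(5,4) S=188.5334 payoff=0.0000 vs cont=0.0000 → 0.0000 [wait]  node(5,5) S=279.5312 payoff=0.0000 vs cont=0.0000 → 0.0000 [wait]  ⇒ S*(5)=57.8445
t_4: node(4,0) S=47.5052 payoff=36.5048 vs cont=35.7402 → 36.5048 [stop]  node(4,1) S=70.4341 payoff=13.5759 vs cont=16.9732 → 16.9732 [wait]  node(4,2) S=104.4300 payoff=0.0000 vs cont=3.7028 → 3.7028 [wait]  node(4,3) S=154.8343 payoff=0.0000 vs cont=0.0000 → 0.0000 [wait]  node(4,4) S=229.5669 payoff=0.0000 vs cont=0.0000 → 0.0000 [wait]  ⇒ S*(4)=47.5052
t_3: node(3,0) S=57.8445 payoff=26.1655 vs cont=26.9969 → 26.9969 [wait]  node(3,1) S=85.7639 payoff=0.0000 vs cont=10.5845 → 10.5845 [wait]  node(3,2) S=127.1588 payoff=0.0000 vs cont=1.9296 → 1.9296 [wait]  node(3,3) S=188.5334 payoff=0.0000 vs cont=0.0000 → 0.0000 [wait]  ⇒ S*(3)=-
t_2: node(2,0) S=70.4341 payoff=13.5759 vs cont=19.0409 → 19.0409 [wait]  node(2,1) S=104.4300 payoff=0.0000 vs cont=6.4222 → 6.4222 [wait]  node(2,2) S=154.8343 payoff=0.0000 vs cont=1.0055 → 1.0055 [wait]  ⇒ S*(2)=-
t_1: node(1,0) S=85.7639 payoff=0.0000 vs cont=12.9395 → 12.9395 [wait]  node(1,1) S=127.1588 payoff=0.0000 vs cont=3.8191 → 3.8191 [wait]  ⇒ S*(1)=-
t_0: node(0,0) S=104.4300 payoff=0.0000 vs cont=8.5371 → 8.5371 [wait]  ⇒ S*(0)=-

price = 8.5371
boundary = - - - - 47.5052 57.8445 47.5052
tree:
8.5371
12.9395 3.8191
19.0409 6.4222 1.0055
26.9969 10.5845 1.9296 0.0000
36.5048 16.9732 3.7028 0.0000 0.0000
44.9960 26.1655 7.1055 0.0000 0.0000 0.0000
51.9695 36.5048 13.6352 0.0000 0.0000 0.0000 0.0000
57.6965 44.9960 26.1655 0.0000 0.0000 0.0000 0.0000 0.0000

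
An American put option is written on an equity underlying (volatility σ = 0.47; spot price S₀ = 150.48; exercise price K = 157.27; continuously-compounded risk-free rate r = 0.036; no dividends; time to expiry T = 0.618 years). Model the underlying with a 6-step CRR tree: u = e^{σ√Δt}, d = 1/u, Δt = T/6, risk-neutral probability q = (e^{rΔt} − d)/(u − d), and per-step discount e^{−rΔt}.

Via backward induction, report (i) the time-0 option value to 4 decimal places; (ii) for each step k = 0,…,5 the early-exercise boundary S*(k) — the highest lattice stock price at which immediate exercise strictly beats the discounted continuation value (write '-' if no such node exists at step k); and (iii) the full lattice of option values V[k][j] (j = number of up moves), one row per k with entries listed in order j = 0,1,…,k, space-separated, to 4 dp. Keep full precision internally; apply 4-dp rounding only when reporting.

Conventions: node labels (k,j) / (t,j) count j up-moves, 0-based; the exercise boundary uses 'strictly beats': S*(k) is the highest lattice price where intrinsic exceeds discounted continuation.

Δt=0.10300  u=1.16281  d=0.85999  q=0.47463  discount=0.99630
step 6 (expiry): payoffs max(K−S,0) = 96.3970 74.9618 45.9788 6.7900 0.0000 0.0000 0.0000
step 5: (k=5,j=0): S=70.7838, K−S=86.4862, hold=85.9041 ⇒ V=86.4862 exercise | (k=5,j=1): S=95.7088, K−S=61.5612, hold=60.9791 ⇒ V=61.5612 exercise | (k=5,j=2): S=129.4106, K−S=27.8594, hold=27.2773 ⇒ V=27.8594 exercise | (k=5,j=3): S=174.9797, K−S=0.0000, hold=3.5541 ⇒ V=3.5541 continue | (k=5,j=4): S=236.5951, K−S=0.0000, hold=0.0000 ⇒ V=0.0000 continue | (k=5,j=5): S=319.9069, K−S=0.0000, hold=0.0000 ⇒ V=0.0000 continue  boundary S*=129.4106
step 4: (k=4,j=0): S=82.3082, K−S=74.9618, hold=74.3798 ⇒ V=74.9618 exercise | (k=4,j=1): S=111.2912, K−S=45.9788, hold=45.3967 ⇒ V=45.9788 exercise | (k=4,j=2): S=150.4800, K−S=6.7900, hold=16.2630 ⇒ V=16.2630 continue | (k=4,j=3): S=203.4683, K−S=0.0000, hold=1.8603 ⇒ V=1.8603 continue | (k=4,j=4): S=275.1153, K−S=0.0000, hold=0.0000 ⇒ V=0.0000 continue  boundary S*=111.2912
step 3: (k=3,j=0): S=95.7088, K−S=61.5612, hold=60.9791 ⇒ V=61.5612 exercise | (k=3,j=1): S=129.4106, K−S=27.8594, hold=31.7568 ⇒ V=31.7568 continue | (k=3,j=2): S=174.9797, K−S=0.0000, hold=9.3922 ⇒ V=9.3922 continue | (k=3,j=3): S=236.5951, K−S=0.0000, hold=0.9737 ⇒ V=0.9737 continue  boundary S*=95.7088
step 2: (k=2,j=0): S=111.2912, K−S=45.9788, hold=47.2397 ⇒ V=47.2397 continue | (k=2,j=1): S=150.4800, K−S=6.7900, hold=21.0637 ⇒ V=21.0637 continue | (k=2,j=2): S=203.4683, K−S=0.0000, hold=5.3766 ⇒ V=5.3766 continue  boundary S*=-
step 1: (k=1,j=0): S=129.4106, K−S=27.8594, hold=34.6869 ⇒ V=34.6869 continue | (k=1,j=1): S=174.9797, K−S=0.0000, hold=13.5677 ⇒ V=13.5677 continue  boundary S*=-
step 0: (k=0,j=0): S=150.4800, K−S=6.7900, hold=24.5719 ⇒ V=24.5719 continue  boundary S*=-

price = 24.5719
boundary = - - - 95.7088 111.2912 129.4106
tree:
24.5719
34.6869 13.5677
47.2397 21.0637 5.3766
61.5612 31.7568 9.3922 0.9737
74.9618 45.9788 16.2630 1.8603 0.0000
86.4862 61.5612 27.8594 3.5541 0.0000 0.0000
96.3970 74.9618 45.9788 6.7900 0.0000 0.0000 0.0000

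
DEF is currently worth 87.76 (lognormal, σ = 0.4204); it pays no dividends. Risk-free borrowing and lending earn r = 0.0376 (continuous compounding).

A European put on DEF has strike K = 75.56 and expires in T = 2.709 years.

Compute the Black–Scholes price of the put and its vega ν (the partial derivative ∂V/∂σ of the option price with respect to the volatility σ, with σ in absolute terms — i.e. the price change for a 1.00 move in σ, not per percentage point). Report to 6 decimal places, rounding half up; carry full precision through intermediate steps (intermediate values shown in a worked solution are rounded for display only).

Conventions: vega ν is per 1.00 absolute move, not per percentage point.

price = 12.667925
ν = 44.802582

σ√T = 0.4204·√2.709 = 0.691938
d₁ = (ln(S/K) + (r+σ²/2)T) / (σ√T) = (ln(87.76/75.56) + (0.0376+0.4204²/2)·2.709) / 0.691938 = (0.149679 + 0.341248) / 0.691938 = 0.709495
d₂ = d₁ − σ√T = 0.709495 − 0.691938 = 0.017557
e^{−rT} = 0.903157
N(−d₁) = 0.239009,  N(−d₂) = 0.492996
Put price V = K·e^{−rT}·N(−d₂) − S·N(−d₁) = 33.643338 − 20.975413 = 12.667925
φ(d₁) = (1/√(2π))·e^{−d₁²/2} = 0.310172
ν = S·φ(d₁)·√T = 44.802582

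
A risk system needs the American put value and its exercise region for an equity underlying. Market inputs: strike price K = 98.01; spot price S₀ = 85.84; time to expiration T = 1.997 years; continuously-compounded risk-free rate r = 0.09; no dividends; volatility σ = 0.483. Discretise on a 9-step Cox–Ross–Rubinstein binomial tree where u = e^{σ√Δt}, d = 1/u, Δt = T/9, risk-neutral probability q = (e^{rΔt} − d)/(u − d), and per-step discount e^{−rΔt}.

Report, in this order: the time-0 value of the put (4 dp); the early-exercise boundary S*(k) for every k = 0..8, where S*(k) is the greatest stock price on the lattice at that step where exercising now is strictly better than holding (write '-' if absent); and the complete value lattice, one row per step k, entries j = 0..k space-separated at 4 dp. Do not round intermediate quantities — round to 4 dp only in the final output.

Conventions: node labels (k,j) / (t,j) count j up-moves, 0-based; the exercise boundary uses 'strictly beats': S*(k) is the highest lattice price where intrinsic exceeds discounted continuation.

price = 23.7188
boundary = - - 54.4591 43.3771 54.4591 43.3771 54.4591 68.3723 54.4591
tree:
23.7188
32.5989 15.3581
43.5509 22.4260 8.5578
54.6329 31.7865 13.5064 3.7057
63.4597 43.5509 20.7251 6.4708 0.9500
70.4904 54.6329 30.7092 11.0790 1.8904 0.0000
76.0904 63.4597 43.5509 18.4700 3.7617 0.0000 0.0000
80.5509 70.4904 54.6329 29.6377 7.4852 0.0000 0.0000 0.0000
84.1037 76.0904 63.4597 43.5509 14.8945 0.0000 0.0000 0.0000 0.0000
86.9335 80.5509 70.4904 54.6329 29.6377 0.0000 0.0000 0.0000 0.0000 0.0000

Δt=0.22189  u=1.25548  d=0.79651  q=0.48731  discount=0.98023
step 9 (expiry): payoffs max(K−S,0) = 86.9335 80.5509 70.4904 54.6329 29.6377 0.0000 0.0000 0.0000 0.0000 0.0000
step 8: (k=8,j=0): S=13.9063, K−S=84.1037, hold=82.1658 ⇒ V=84.1037 exercise | (k=8,j=1): S=21.9196, K−S=76.0904, hold=74.1526 ⇒ V=76.0904 exercise | (k=8,j=2): S=34.5503, K−S=63.4597, hold=61.5219 ⇒ V=63.4597 exercise | (k=8,j=3): S=54.4591, K−S=43.5509, hold=41.6131 ⇒ V=43.5509 exercise | (k=8,j=4): S=85.8400, K−S=12.1700, hold=14.8945 ⇒ V=14.8945 continue | (k=8,j=5): S=135.3035, K−S=0.0000, hold=0.0000 ⇒ V=0.0000 continue | (k=8,j=6): S=213.2692, K−S=0.0000, hold=0.0000 ⇒ V=0.0000 continue | (k=8,j=7): S=336.1611, K−S=0.0000, hold=0.0000 ⇒ V=0.0000 continue | (k=8,j=8): S=529.8667, K−S=0.0000, hold=0.0000 ⇒ V=0.0000 continue  boundary S*=54.4591
step 7: (k=7,j=0): S=17.4591, K−S=80.5509, hold=78.6130 ⇒ V=80.5509 exercise | (k=7,j=1): S=27.5196, K−S=70.4904, hold=68.5526 ⇒ V=70.4904 exercise | (k=7,j=2): S=43.3771, K−S=54.6329, hold=52.6950 ⇒ V=54.6329 exercise | (k=7,j=3): S=68.3723, K−S=29.6377, hold=29.0013 ⇒ V=29.6377 exercise | (k=7,j=4): S=107.7704, K−S=0.0000, hold=7.4852 ⇒ V=7.4852 continue | (k=7,j=5): S=169.8707, K−S=0.0000, hold=0.0000 ⇒ V=0.0000 continue | (k=7,j=6): S=267.7551, K−S=0.0000, hold=0.0000 ⇒ V=0.0000 continue | (k=7,j=7): S=422.0433, K−S=0.0000, hold=0.0000 ⇒ V=0.0000 continue  boundary S*=68.3723
step 6: (k=6,j=0): S=21.9196, K−S=76.0904, hold=74.1526 ⇒ V=76.0904 exercise | (k=6,j=1): S=34.5503, K−S=63.4597, hold=61.5219 ⇒ V=63.4597 exercise | (k=6,j=2): S=54.4591, K−S=43.5509, hold=41.6131 ⇒ V=43.5509 exercise | (k=6,j=3): S=85.8400, K−S=12.1700, hold=18.4700 ⇒ V=18.4700 continue | (k=6,j=4): S=135.3035, K−S=0.0000, hold=3.7617 ⇒ V=3.7617 continue | (k=6,j=5): S=213.2692, K−S=0.0000, hold=0.0000 ⇒ V=0.0000 continue | (k=6,j=6): S=336.1611, K−S=0.0000, hold=0.0000 ⇒ V=0.0000 continue  boundary S*=54.4591
step 5: (k=5,j=0): S=27.5196, K−S=70.4904, hold=68.5526 ⇒ V=70.4904 exercise | (k=5,j=1): S=43.3771, K−S=54.6329, hold=52.6950 ⇒ V=54.6329 exercise | (k=5,j=2): S=68.3723, K−S=29.6377, hold=30.7092 ⇒ V=30.7092 continue | (k=5,j=3): S=107.7704, K−S=0.0000, hold=11.0790 ⇒ V=11.0790 continue | (k=5,j=4): S=169.8707, K−S=0.0000, hold=1.8904 ⇒ V=1.8904 continue | (k=5,j=5): S=267.7551, K−S=0.0000, hold=0.0000 ⇒ V=0.0000 continue  boundary S*=43.3771
step 4: (k=4,j=0): S=34.5503, K−S=63.4597, hold=61.5219 ⇒ V=63.4597 exercise | (k=4,j=1): S=54.4591, K−S=43.5509, hold=42.1249 ⇒ V=43.5509 exercise | (k=4,j=2): S=85.8400, K−S=12.1700, hold=20.7251 ⇒ V=20.7251 continue | (k=4,j=3): S=135.3035, K−S=0.0000, hold=6.4708 ⇒ V=6.4708 continue | (k=4,j=4): S=213.2692, K−S=0.0000, hold=0.9500 ⇒ V=0.9500 continue  boundary S*=54.4591
step 3: (k=3,j=0): S=43.3771, K−S=54.6329, hold=52.6950 ⇒ V=54.6329 exercise | (k=3,j=1): S=68.3723, K−S=29.6377, hold=31.7865 ⇒ V=31.7865 continue | (k=3,j=2): S=107.7704, K−S=0.0000, hold=13.5064 ⇒ V=13.5064 continue | (k=3,j=3): S=169.8707, K−S=0.0000, hold=3.7057 ⇒ V=3.7057 continue  boundary S*=43.3771
step 2: (k=2,j=0): S=54.4591, K−S=43.5509, hold=42.6395 ⇒ V=43.5509 exercise | (k=2,j=1): S=85.8400, K−S=12.1700, hold=22.4260 ⇒ V=22.4260 continue | (k=2,j=2): S=135.3035, K−S=0.0000, hold=8.5578 ⇒ V=8.5578 continue  boundary S*=54.4591
step 1: (k=1,j=0): S=68.3723, K−S=29.6377, hold=32.5989 ⇒ V=32.5989 continue | (k=1,j=1): S=107.7704, K−S=0.0000, hold=15.3581 ⇒ V=15.3581 continue  boundary S*=-
step 0: (k=0,j=0): S=85.8400, K−S=12.1700, hold=23.7188 ⇒ V=23.7188 continue  boundary S*=-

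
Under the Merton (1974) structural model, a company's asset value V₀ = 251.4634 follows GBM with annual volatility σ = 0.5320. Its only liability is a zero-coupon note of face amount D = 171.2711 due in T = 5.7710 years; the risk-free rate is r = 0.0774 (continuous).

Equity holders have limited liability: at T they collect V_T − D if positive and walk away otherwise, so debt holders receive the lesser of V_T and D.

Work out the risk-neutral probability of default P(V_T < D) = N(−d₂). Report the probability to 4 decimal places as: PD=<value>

PD=0.4956

With assets at 251.4634 and a single debt payment of 171.2711 at 5.7710 years:
d₁ = [ln(V₀/D) + (r + σ²/2)T] / (σ√T)
   = [ln(251.4634/171.2711) + (0.0774 + 0.5·0.5320²)·5.7710] / (0.5320·√5.7710)
   = [0.384050 + 1.263341] / 1.278019 = 1.289020
d₂ = d₁ − σ√T = 1.289020 − 1.278019 = 0.011001
risk-neutral PD = N(−d₂) = N(-0.011001) = 0.495611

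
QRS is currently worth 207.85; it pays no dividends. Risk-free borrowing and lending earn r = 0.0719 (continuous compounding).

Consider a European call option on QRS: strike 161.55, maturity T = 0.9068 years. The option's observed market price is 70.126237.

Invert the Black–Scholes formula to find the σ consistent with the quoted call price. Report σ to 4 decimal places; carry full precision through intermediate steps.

At σ = 0.5200 the Black–Scholes value reproduces the quote:
σ√T = 0.52·√0.9068 = 0.495175
d₁ = (ln(S/K) + (r+σ²/2)T) / (σ√T) = (ln(207.85/161.55) + (0.0719+0.52²/2)·0.9068) / 0.495175 = (0.252002 + 0.187798) / 0.495175 = 0.888171
d₂ = d₁ − σ√T = 0.888171 − 0.495175 = 0.392995
e^{−rT} = 0.936881
N(d₁) = 0.812775,  N(d₂) = 0.652838
V = S·N(d₁) − K·e^{−rT}·N(d₂) = 168.935387 − 98.809150 = 70.126237 (the observed quote) — the price is monotone increasing in volatility, hence this σ is the only solution

sigma = 0.5200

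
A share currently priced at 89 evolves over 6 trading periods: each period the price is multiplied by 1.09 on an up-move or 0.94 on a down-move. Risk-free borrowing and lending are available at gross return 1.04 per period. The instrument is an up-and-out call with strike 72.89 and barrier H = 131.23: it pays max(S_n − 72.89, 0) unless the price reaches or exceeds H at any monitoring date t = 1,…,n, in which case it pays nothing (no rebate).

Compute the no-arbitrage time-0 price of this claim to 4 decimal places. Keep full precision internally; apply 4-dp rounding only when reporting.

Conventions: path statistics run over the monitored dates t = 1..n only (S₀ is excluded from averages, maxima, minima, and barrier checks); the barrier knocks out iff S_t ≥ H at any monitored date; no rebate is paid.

No-arbitrage gives p* = (R−d)/(u−d) = 0.6667: enumerate every path, weight its payoff by its p*-probability, and discount by R^6.
Enumerate all 2^6 = 64 price paths (U = up ×1.09, D = down ×0.94); each path with k up-moves has probability p*^k·(1−p*)^(6−k).
DDDDDD: M=83.6600, payoff=0.0000, prob=0.001372
UDDDDD: M=97.0100, payoff=0.0000, prob=0.002743
DUDDDD: M=91.1894, payoff=0.0000, prob=0.002743
UUDDDD: M=105.7409, payoff=9.6671, prob=0.005487
DDUDDD: M=85.7180, payoff=0.0000, prob=0.002743
UDUDDD: M=99.3964, payoff=9.6671, prob=0.005487
DUUDDD: M=99.3964, payoff=9.6671, prob=0.005487
UUUDDD: M=115.2576, payoff=22.8411, prob=0.010974
DDDUDD: M=83.6600, payoff=0.0000, prob=0.002743
UDDUDD: M=97.0100, payoff=9.6671, prob=0.005487
DUDUDD: M=93.4327, payoff=9.6671, prob=0.005487
UUDUDD: M=108.3421, payoff=22.8411, prob=0.010974
DDUUDD: M=93.4327, payoff=9.6671, prob=0.005487
UDUUDD: M=108.3421, payoff=22.8411, prob=0.010974
DUUUDD: M=108.3421, payoff=22.8411, prob=0.010974
UUUUDD: M=125.6308, payoff=38.1173, prob=0.021948
DDDDUD: M=83.6600, payoff=0.0000, prob=0.002743
UDDDUD: M=97.0100, payoff=9.6671, prob=0.005487
DUDDUD: M=91.1894, payoff=9.6671, prob=0.005487
UUDDUD: M=105.7409, payoff=22.8411, prob=0.010974
DDUDUD: M=87.8267, payoff=9.6671, prob=0.005487
UDUDUD: M=101.8416, payoff=22.8411, prob=0.010974
DUUDUD: M=101.8416, payoff=22.8411, prob=0.010974
UUUDUD: M=118.0929, payoff=38.1173, prob=0.021948
DDDUUD: M=87.8267, payoff=9.6671, prob=0.005487
UDDUUD: M=101.8416, payoff=22.8411, prob=0.010974
DUDUUD: M=101.8416, payoff=22.8411, prob=0.010974
UUDUUD: M=118.0929, payoff=38.1173, prob=0.021948
DDUUUD: M=101.8416, payoff=22.8411, prob=0.010974
UDUUUD: M=118.0929, payoff=38.1173, prob=0.021948
DUUUUD: M=118.0929, payoff=38.1173, prob=0.021948
UUUUUD: M=136.9375, payoff=0.0000, prob=0.043896
DDDDDU: M=83.6600, payoff=0.0000, prob=0.002743
UDDDDU: M=97.0100, payoff=9.6671, prob=0.005487
DUDDDU: M=91.1894, payoff=9.6671, prob=0.005487
UUDDDU: M=105.7409, payoff=22.8411, prob=0.010974
DDUDDU: M=85.7180, payoff=9.6671, prob=0.005487
UDUDDU: M=99.3964, payoff=22.8411, prob=0.010974
DUUDDU: M=99.3964, payoff=22.8411, prob=0.010974
UUUDDU: M=115.2576, payoff=38.1173, prob=0.021948
DDDUDU: M=83.6600, payoff=9.6671, prob=0.005487
UDDUDU: M=97.0100, payoff=22.8411, prob=0.010974
DUDUDU: M=95.7311, payoff=22.8411, prob=0.010974
UUDUDU: M=111.0073, payoff=38.1173, prob=0.021948
DDUUDU: M=95.7311, payoff=22.8411, prob=0.010974
UDUUDU: M=111.0073, payoff=38.1173, prob=0.021948
DUUUDU: M=111.0073, payoff=38.1173, prob=0.021948
UUUUDU: M=128.7213, payoff=55.8313, prob=0.043896
DDDDUU: M=83.6600, payoff=9.6671, prob=0.005487
UDDDUU: M=97.0100, payoff=22.8411, prob=0.010974
DUDDUU: M=95.7311, payoff=22.8411, prob=0.010974
UUDDUU: M=111.0073, payoff=38.1173, prob=0.021948
DDUDUU: M=95.7311, payoff=22.8411, prob=0.010974
UDUDUU: M=111.0073, payoff=38.1173, prob=0.021948
DUUDUU: M=111.0073, payoff=38.1173, prob=0.021948
UUUDUU: M=128.7213, payoff=55.8313, prob=0.043896
DDDUUU: M=95.7311, payoff=22.8411, prob=0.010974
UDDUUU: M=111.0073, payoff=38.1173, prob=0.021948
DUDUUU: M=111.0073, payoff=38.1173, prob=0.021948
UUDUUU: M=128.7213, payoff=55.8313, prob=0.043896
DDUUUU: M=111.0073, payoff=38.1173, prob=0.021948
UDUUUU: M=128.7213, payoff=55.8313, prob=0.043896
DUUUUU: M=128.7213, payoff=55.8313, prob=0.043896
UUUUUU: M=149.2619, payoff=0.0000, prob=0.087791
Price = Σ prob·payoff / R^6 = 30.611480 / 1.265319 = 24.1927

price = 24.1927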